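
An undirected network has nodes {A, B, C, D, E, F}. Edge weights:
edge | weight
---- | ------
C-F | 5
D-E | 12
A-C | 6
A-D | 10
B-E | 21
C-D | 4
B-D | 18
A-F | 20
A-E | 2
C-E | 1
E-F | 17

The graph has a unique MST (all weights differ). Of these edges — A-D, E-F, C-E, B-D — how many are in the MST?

2

Kruskal: consider edges lightest-first.
C-E (1): add. Components now {A} {B} {C,E} {D} {F}
A-E (2): add. Components now {A,C,E} {B} {D} {F}
C-D (4): add. Components now {A,C,D,E} {B} {F}
C-F (5): add. Components now {A,C,D,E,F} {B}
A-C (6): skip — A and C already connected.
A-D (10): skip — A and D already connected.
D-E (12): skip — D and E already connected.
E-F (17): skip — E and F already connected.
B-D (18): add. Components now {A,B,C,D,E,F}
MST edge set: {C-E, A-E, C-D, C-F, B-D}.
Of the listed edges, {C-E, B-D} are in the MST → 2.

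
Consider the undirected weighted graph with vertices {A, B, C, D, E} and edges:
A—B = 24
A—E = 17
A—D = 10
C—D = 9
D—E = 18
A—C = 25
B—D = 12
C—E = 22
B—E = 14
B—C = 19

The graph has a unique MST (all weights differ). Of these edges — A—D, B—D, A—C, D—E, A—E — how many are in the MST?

2

Kruskal's algorithm — process edges by increasing weight (ties by edge label):
C—D (9): add — endpoints in different components.
A—D (10): add — endpoints in different components.
B—D (12): add — endpoints in different components.
B—E (14): add — endpoints in different components.
MST edge set: {C—D, A—D, B—D, B—E}.
Of the listed edges, {A—D, B—D} are in the MST → 2.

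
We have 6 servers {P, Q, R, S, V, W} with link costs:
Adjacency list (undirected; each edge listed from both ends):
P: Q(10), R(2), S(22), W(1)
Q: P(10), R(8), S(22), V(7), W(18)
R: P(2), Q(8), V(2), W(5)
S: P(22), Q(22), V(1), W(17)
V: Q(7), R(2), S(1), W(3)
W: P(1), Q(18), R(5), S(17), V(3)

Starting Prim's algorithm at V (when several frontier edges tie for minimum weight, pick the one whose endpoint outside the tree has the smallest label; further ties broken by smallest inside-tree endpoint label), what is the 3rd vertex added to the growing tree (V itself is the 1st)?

Prim, starting at V.
Step 1: frontier [S—V 1, R—V 2, V—W 3, Q—V 7] → take S—V (1); add S.
Step 2: frontier [S—W 17, P—S 22, Q—S 22, R—V 2, V—W 3, Q—V 7] → take R—V (2); add R.
Step 3: frontier [P—R 2, R—W 5, Q—R 8, S—W 17, P—S 22, Q—S 22, V—W 3, Q—V 7] → take P—R (2); add P.
Step 4: frontier [P—W 1, P—Q 10, R—W 5, Q—R 8, S—W 17, Q—S 22, V—W 3, Q—V 7] → take P—W (1); add W.
Step 5: frontier [P—Q 10, Q—R 8, Q—S 22, Q—V 7, Q—W 18] → take Q—V (7); add Q.
Vertex order: V, S, R, P, W, Q. The 3rd vertex is R.

R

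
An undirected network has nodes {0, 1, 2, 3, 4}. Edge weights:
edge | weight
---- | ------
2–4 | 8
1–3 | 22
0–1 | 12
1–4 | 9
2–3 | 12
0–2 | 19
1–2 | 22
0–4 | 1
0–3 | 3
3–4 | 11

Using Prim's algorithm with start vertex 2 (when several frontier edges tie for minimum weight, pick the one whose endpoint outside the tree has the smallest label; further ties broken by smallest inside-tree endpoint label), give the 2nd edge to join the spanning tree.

Prim, starting at 2.
Step 1: frontier [2–4 8, 2–3 12, 0–2 19, 1–2 22] → take 2–4 (8); add 4.
Step 2: frontier [2–3 12, 0–2 19, 1–2 22, 0–4 1, 1–4 9, 3–4 11] → take 0–4 (1); add 0.
Step 3: frontier [0–3 3, 0–1 12, 2–3 12, 1–2 22, 1–4 9, 3–4 11] → take 0–3 (3); add 3.
Step 4: frontier [0–1 12, 1–2 22, 1–3 22, 1–4 9] → take 1–4 (9); add 1.
The 2nd edge added is 0–4.

0-4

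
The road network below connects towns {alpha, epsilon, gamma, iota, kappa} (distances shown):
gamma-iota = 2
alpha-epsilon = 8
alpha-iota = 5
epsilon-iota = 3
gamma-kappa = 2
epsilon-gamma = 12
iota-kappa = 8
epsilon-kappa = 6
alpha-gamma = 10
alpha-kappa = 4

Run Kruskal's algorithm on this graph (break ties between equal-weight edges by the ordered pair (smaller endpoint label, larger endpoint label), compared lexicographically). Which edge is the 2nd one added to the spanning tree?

Sort edges by weight, then run Kruskal:
gamma-iota (2): add. Components now {kappa} {alpha} {gamma,iota} {epsilon}
gamma-kappa (2): add. Components now {gamma,iota,kappa} {alpha} {epsilon}
epsilon-iota (3): add. Components now {epsilon,gamma,iota,kappa} {alpha}
alpha-kappa (4): add. Components now {alpha,epsilon,gamma,iota,kappa}
The 2nd edge added is gamma-kappa.

gamma-kappa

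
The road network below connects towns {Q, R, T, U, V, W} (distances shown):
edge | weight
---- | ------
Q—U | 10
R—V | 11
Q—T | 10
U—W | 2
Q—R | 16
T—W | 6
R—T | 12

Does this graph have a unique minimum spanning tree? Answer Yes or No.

Kruskal's algorithm — process edges by increasing weight (ties by edge label):
U—W (2): add — endpoints in different components.
T—W (6): add — endpoints in different components.
Q—T (10): add — endpoints in different components.
Q—U (10): skip — U and Q already connected.
R—V (11): add — endpoints in different components.
R—T (12): add — endpoints in different components.
Non-tree edge Q—U has weight 10, equal to the heaviest edge on its tree cycle — swapping gives another MST of the same weight. Not unique.

No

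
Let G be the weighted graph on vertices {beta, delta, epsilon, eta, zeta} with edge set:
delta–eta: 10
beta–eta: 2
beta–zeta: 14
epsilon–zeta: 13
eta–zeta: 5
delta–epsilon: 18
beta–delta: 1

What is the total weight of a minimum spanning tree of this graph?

Prim, starting at beta.
Step 1: cheapest edge leaving the tree is beta–delta (1); add delta.
Step 2: cheapest edge leaving the tree is beta–eta (2); add eta.
Step 3: cheapest edge leaving the tree is eta–zeta (5); add zeta.
Step 4: cheapest edge leaving the tree is epsilon–zeta (13); add epsilon.
MST edges: beta–delta, beta–eta, eta–zeta, epsilon–zeta; total weight 1+2+5+13 = 21.

21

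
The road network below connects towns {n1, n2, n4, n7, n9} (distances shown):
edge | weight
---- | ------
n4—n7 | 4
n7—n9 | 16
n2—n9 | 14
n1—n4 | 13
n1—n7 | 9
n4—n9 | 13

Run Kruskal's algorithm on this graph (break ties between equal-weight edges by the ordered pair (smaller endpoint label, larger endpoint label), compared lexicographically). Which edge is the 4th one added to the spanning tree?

Kruskal: consider edges lightest-first.
n4—n7 (4): add — endpoints in different components.
n1—n7 (9): add — endpoints in different components.
n1—n4 (13): skip — n4 and n1 already connected.
n4—n9 (13): add — endpoints in different components.
n2—n9 (14): add — endpoints in different components.
The 4th edge added is n2—n9.

n2-n9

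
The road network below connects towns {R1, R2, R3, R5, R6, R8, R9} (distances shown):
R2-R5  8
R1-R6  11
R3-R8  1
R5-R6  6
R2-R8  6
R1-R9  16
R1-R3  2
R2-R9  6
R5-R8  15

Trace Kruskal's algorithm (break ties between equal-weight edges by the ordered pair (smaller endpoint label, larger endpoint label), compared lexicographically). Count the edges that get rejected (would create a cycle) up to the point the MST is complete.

Kruskal: consider edges lightest-first.
R3-R8 (1): add. Components now {R1} {R9} {R6} {R3,R8} {R5} {R2}
R1-R3 (2): add. Components now {R1,R3,R8} {R9} {R6} {R5} {R2}
R2-R8 (6): add. Components now {R1,R2,R3,R8} {R9} {R6} {R5}
R2-R9 (6): add. Components now {R1,R2,R3,R8,R9} {R6} {R5}
R5-R6 (6): add. Components now {R1,R2,R3,R8,R9} {R5,R6}
R2-R5 (8): add. Components now {R1,R2,R3,R5,R6,R8,R9}
Edges rejected before the tree was complete: 0.

0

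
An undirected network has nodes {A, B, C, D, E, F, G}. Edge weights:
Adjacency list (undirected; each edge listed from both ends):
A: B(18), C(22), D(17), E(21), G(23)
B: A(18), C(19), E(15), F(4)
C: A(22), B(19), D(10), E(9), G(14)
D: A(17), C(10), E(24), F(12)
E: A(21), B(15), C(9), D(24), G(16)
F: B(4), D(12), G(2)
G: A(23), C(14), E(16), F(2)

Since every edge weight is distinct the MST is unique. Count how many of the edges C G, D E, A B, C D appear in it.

1

Kruskal's algorithm — process edges by increasing weight (ties by edge label):
F G (2): add. Components now {A} {B} {C} {D} {E} {F,G}
B F (4): add. Components now {A} {B,F,G} {C} {D} {E}
C E (9): add. Components now {A} {B,F,G} {C,E} {D}
C D (10): add. Components now {A} {B,F,G} {C,D,E}
D F (12): add. Components now {A} {B,C,D,E,F,G}
C G (14): skip — C and G already connected.
B E (15): skip — B and E already connected.
E G (16): skip — E and G already connected.
A D (17): add. Components now {A,B,C,D,E,F,G}
MST edge set: {F G, B F, C E, C D, D F, A D}.
Of the listed edges, {C D} are in the MST → 1.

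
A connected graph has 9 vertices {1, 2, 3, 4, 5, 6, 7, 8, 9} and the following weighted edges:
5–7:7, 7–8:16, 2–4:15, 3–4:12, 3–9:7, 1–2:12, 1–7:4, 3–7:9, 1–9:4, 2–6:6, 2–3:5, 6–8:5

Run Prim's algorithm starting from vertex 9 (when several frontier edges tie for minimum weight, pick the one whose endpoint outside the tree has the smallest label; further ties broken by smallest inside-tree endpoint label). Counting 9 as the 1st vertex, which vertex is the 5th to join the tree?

Prim's algorithm from 9:
Step 1: frontier [1–9 4, 3–9 7] → take 1–9 (4); add 1.
Step 2: frontier [1–7 4, 1–2 12, 3–9 7] → take 1–7 (4); add 7.
Step 3: frontier [1–2 12, 5–7 7, 3–7 9, 7–8 16, 3–9 7] → take 3–9 (7); add 3.
Step 4: frontier [1–2 12, 2–3 5, 3–4 12, 5–7 7, 7–8 16] → take 2–3 (5); add 2.
Step 5: frontier [2–6 6, 2–4 15, 3–4 12, 5–7 7, 7–8 16] → take 2–6 (6); add 6.
Step 6: frontier [2–4 15, 3–4 12, 6–8 5, 5–7 7, 7–8 16] → take 6–8 (5); add 8.
Step 7: frontier [2–4 15, 3–4 12, 5–7 7] → take 5–7 (7); add 5.
Step 8: frontier [2–4 15, 3–4 12] → take 3–4 (12); add 4.
Vertex order: 9, 1, 7, 3, 2, 6, 8, 5, 4. The 5th vertex is 2.

2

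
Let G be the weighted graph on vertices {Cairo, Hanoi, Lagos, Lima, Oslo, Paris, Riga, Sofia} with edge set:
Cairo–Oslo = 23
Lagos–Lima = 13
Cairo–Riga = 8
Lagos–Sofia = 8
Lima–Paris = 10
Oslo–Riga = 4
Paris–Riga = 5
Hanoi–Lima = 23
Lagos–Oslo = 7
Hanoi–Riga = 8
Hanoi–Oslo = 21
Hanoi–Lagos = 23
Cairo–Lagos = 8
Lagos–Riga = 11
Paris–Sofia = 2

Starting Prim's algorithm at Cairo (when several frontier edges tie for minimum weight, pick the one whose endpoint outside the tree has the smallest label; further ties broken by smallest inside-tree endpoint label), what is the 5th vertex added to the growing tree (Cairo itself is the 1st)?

Paris

Prim, starting at Cairo.
Step 1: cheapest edge leaving the tree is Cairo–Lagos (8); add Lagos.
Step 2: cheapest edge leaving the tree is Lagos–Oslo (7); add Oslo.
Step 3: cheapest edge leaving the tree is Oslo–Riga (4); add Riga.
Step 4: cheapest edge leaving the tree is Paris–Riga (5); add Paris.
Step 5: cheapest edge leaving the tree is Paris–Sofia (2); add Sofia.
Step 6: cheapest edge leaving the tree is Hanoi–Riga (8); add Hanoi.
Step 7: cheapest edge leaving the tree is Lima–Paris (10); add Lima.
Vertex order: Cairo, Lagos, Oslo, Riga, Paris, Sofia, Hanoi, Lima. The 5th vertex is Paris.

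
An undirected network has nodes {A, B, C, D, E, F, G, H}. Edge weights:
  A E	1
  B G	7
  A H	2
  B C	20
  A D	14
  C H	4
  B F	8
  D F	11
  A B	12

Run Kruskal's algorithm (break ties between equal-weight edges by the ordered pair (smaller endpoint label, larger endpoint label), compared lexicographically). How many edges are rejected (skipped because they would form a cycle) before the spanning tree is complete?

Sort edges by weight, then run Kruskal:
A E (1): add — endpoints in different components.
A H (2): add — endpoints in different components.
C H (4): add — endpoints in different components.
B G (7): add — endpoints in different components.
B F (8): add — endpoints in different components.
D F (11): add — endpoints in different components.
A B (12): add — endpoints in different components.
Edges rejected before the tree was complete: 0.

0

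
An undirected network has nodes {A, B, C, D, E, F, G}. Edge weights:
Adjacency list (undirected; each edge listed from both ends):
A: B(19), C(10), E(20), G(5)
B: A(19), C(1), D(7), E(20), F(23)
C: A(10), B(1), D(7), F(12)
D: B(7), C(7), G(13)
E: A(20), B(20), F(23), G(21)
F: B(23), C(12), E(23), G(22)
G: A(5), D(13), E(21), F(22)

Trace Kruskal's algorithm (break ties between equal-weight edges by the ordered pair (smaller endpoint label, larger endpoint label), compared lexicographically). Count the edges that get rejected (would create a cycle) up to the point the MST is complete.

3

Kruskal: consider edges lightest-first.
B C (1): add. Components now {A} {B,C} {D} {E} {F} {G}
A G (5): add. Components now {A,G} {B,C} {D} {E} {F}
B D (7): add. Components now {A,G} {B,C,D} {E} {F}
C D (7): skip — C and D already connected.
A C (10): add. Components now {A,B,C,D,G} {E} {F}
C F (12): add. Components now {A,B,C,D,F,G} {E}
D G (13): skip — D and G already connected.
A B (19): skip — A and B already connected.
A E (20): add. Components now {A,B,C,D,E,F,G}
Edges rejected before the tree was complete: 3.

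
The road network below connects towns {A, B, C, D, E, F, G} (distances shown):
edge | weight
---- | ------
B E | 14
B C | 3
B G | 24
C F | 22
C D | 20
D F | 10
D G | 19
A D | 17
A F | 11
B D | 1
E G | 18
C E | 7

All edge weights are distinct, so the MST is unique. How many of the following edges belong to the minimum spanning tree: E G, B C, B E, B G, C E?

Kruskal's algorithm — process edges by increasing weight (ties by edge label):
B D (1): add — endpoints in different components.
B C (3): add — endpoints in different components.
C E (7): add — endpoints in different components.
D F (10): add — endpoints in different components.
A F (11): add — endpoints in different components.
B E (14): skip — B and E already connected.
A D (17): skip — A and D already connected.
E G (18): add — endpoints in different components.
MST edge set: {B D, B C, C E, D F, A F, E G}.
Of the listed edges, {E G, B C, C E} are in the MST → 3.

3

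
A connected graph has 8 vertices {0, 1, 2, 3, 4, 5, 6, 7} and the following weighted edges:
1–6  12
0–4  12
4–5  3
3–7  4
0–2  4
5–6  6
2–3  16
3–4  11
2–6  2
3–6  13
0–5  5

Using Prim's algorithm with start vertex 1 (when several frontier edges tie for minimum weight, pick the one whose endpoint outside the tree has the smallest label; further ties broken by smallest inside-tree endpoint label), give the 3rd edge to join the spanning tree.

Grow the tree from 1 using Prim:
Step 1: frontier [1–6 12] → take 1–6 (12); add 6.
Step 2: frontier [2–6 2, 5–6 6, 3–6 13] → take 2–6 (2); add 2.
Step 3: frontier [0–2 4, 2–3 16, 5–6 6, 3–6 13] → take 0–2 (4); add 0.
Step 4: frontier [0–5 5, 0–4 12, 2–3 16, 5–6 6, 3–6 13] → take 0–5 (5); add 5.
Step 5: frontier [0–4 12, 2–3 16, 4–5 3, 3–6 13] → take 4–5 (3); add 4.
Step 6: frontier [2–3 16, 3–4 11, 3–6 13] → take 3–4 (11); add 3.
Step 7: frontier [3–7 4] → take 3–7 (4); add 7.
The 3rd edge added is 0–2.

0-2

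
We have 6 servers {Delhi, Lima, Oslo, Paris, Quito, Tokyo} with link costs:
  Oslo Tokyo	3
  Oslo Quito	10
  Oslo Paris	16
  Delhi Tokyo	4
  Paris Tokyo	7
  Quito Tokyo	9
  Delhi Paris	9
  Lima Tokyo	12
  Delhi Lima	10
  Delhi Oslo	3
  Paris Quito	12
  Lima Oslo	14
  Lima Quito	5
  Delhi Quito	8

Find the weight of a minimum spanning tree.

26

Prim's algorithm from Oslo:
Step 1: frontier [Delhi Oslo 3, Oslo Tokyo 3, Oslo Quito 10, Lima Oslo 14, Oslo Paris 16] → take Delhi Oslo (3); add Delhi.
Step 2: frontier [Delhi Tokyo 4, Delhi Quito 8, Delhi Paris 9, Delhi Lima 10, Oslo Tokyo 3, Oslo Quito 10, Lima Oslo 14, Oslo Paris 16] → take Oslo Tokyo (3); add Tokyo.
Step 3: frontier [Delhi Quito 8, Delhi Paris 9, Delhi Lima 10, Oslo Quito 10, Lima Oslo 14, Oslo Paris 16, Paris Tokyo 7, Quito Tokyo 9, Lima Tokyo 12] → take Paris Tokyo (7); add Paris.
Step 4: frontier [Delhi Quito 8, Delhi Lima 10, Oslo Quito 10, Lima Oslo 14, Paris Quito 12, Quito Tokyo 9, Lima Tokyo 12] → take Delhi Quito (8); add Quito.
Step 5: frontier [Delhi Lima 10, Lima Oslo 14, Lima Quito 5, Lima Tokyo 12] → take Lima Quito (5); add Lima.
MST edges: Delhi Oslo, Oslo Tokyo, Paris Tokyo, Delhi Quito, Lima Quito; total weight 3+3+7+8+5 = 26.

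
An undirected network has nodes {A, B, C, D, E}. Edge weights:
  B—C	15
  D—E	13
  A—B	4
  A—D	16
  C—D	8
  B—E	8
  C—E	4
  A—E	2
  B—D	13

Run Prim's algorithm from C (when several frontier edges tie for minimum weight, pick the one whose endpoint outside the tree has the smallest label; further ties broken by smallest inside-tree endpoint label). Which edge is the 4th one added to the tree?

C-D

Prim's algorithm from C:
Step 1: cheapest edge leaving the tree is C—E (4); add E.
Step 2: cheapest edge leaving the tree is A—E (2); add A.
Step 3: cheapest edge leaving the tree is A—B (4); add B.
Step 4: cheapest edge leaving the tree is C—D (8); add D.
The 4th edge added is C—D.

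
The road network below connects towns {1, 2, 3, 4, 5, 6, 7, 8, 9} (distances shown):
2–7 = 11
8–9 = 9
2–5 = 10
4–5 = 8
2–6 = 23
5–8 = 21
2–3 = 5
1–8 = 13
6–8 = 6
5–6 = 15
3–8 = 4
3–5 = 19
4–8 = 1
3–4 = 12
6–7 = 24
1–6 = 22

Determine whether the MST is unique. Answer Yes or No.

Yes

Kruskal: consider edges lightest-first.
4–8 (1): add — endpoints in different components.
3–8 (4): add — endpoints in different components.
2–3 (5): add — endpoints in different components.
6–8 (6): add — endpoints in different components.
4–5 (8): add — endpoints in different components.
8–9 (9): add — endpoints in different components.
2–5 (10): skip — 2 and 5 already connected.
2–7 (11): add — endpoints in different components.
3–4 (12): skip — 3 and 4 already connected.
1–8 (13): add — endpoints in different components.
Every non-tree edge has weight strictly greater than the heaviest edge on the tree path between its endpoints, so the MST is unique.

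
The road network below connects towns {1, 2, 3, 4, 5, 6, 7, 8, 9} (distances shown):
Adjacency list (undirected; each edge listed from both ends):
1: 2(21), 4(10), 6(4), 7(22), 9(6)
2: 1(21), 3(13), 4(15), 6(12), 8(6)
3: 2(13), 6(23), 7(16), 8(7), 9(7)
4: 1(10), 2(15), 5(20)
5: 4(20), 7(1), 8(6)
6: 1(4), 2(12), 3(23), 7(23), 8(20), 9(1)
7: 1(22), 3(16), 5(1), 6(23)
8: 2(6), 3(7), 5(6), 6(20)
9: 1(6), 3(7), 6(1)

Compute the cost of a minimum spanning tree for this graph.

42

Kruskal: consider edges lightest-first.
5-7 (1): add — endpoints in different components.
6-9 (1): add — endpoints in different components.
1-6 (4): add — endpoints in different components.
1-9 (6): skip — 1 and 9 already connected.
2-8 (6): add — endpoints in different components.
5-8 (6): add — endpoints in different components.
3-8 (7): add — endpoints in different components.
3-9 (7): add — endpoints in different components.
1-4 (10): add — endpoints in different components.
MST edges: 5-7, 6-9, 1-6, 2-8, 5-8, 3-8, 3-9, 1-4; total weight 1+1+4+6+6+7+7+10 = 42.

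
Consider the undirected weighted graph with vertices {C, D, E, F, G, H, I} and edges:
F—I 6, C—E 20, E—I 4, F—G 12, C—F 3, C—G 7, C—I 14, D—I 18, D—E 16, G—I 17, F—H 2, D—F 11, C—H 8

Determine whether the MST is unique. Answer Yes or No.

Kruskal: consider edges lightest-first.
F—H (2): add — endpoints in different components.
C—F (3): add — endpoints in different components.
E—I (4): add — endpoints in different components.
F—I (6): add — endpoints in different components.
C—G (7): add — endpoints in different components.
C—H (8): skip — C and H already connected.
D—F (11): add — endpoints in different components.
Every non-tree edge has weight strictly greater than the heaviest edge on the tree path between its endpoints, so the MST is unique.

Yes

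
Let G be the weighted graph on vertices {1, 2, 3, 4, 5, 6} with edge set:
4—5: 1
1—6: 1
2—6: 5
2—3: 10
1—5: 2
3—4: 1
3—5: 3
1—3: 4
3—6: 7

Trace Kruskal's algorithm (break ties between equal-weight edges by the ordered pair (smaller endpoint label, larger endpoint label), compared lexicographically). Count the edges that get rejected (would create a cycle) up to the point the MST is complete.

Sort edges by weight, then run Kruskal:
1—6 (1): add — endpoints in different components.
3—4 (1): add — endpoints in different components.
4—5 (1): add — endpoints in different components.
1—5 (2): add — endpoints in different components.
3—5 (3): skip — 3 and 5 already connected.
1—3 (4): skip — 1 and 3 already connected.
2—6 (5): add — endpoints in different components.
Edges rejected before the tree was complete: 2.

2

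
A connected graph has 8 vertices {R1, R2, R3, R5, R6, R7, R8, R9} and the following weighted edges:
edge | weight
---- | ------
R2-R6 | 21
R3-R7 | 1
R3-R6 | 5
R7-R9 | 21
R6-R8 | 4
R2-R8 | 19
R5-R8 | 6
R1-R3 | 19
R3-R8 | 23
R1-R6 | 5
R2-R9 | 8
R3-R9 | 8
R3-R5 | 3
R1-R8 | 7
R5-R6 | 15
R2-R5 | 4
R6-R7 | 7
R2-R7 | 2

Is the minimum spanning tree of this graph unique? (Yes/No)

No

Sort edges by weight, then run Kruskal:
R3-R7 (1): add — endpoints in different components.
R2-R7 (2): add — endpoints in different components.
R3-R5 (3): add — endpoints in different components.
R2-R5 (4): skip — R5 and R2 already connected.
R6-R8 (4): add — endpoints in different components.
R1-R6 (5): add — endpoints in different components.
R3-R6 (5): add — endpoints in different components.
R5-R8 (6): skip — R5 and R8 already connected.
R1-R8 (7): skip — R8 and R1 already connected.
R6-R7 (7): skip — R6 and R7 already connected.
R2-R9 (8): add — endpoints in different components.
Non-tree edge R3-R9 has weight 8, equal to the heaviest edge on its tree cycle — swapping gives another MST of the same weight. Not unique.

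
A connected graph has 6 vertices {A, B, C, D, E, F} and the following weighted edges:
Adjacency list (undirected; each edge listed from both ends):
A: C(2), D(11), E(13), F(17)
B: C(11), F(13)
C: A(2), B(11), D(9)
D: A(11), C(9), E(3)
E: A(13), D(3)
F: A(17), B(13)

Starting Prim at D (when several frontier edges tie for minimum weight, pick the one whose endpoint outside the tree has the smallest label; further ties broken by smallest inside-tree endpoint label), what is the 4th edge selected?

Prim, starting at D.
Step 1: frontier [D E 3, C D 9, A D 11] → take D E (3); add E.
Step 2: frontier [C D 9, A D 11, A E 13] → take C D (9); add C.
Step 3: frontier [A C 2, B C 11, A D 11, A E 13] → take A C (2); add A.
Step 4: frontier [A F 17, B C 11] → take B C (11); add B.
Step 5: frontier [A F 17, B F 13] → take B F (13); add F.
The 4th edge added is B C.

B-C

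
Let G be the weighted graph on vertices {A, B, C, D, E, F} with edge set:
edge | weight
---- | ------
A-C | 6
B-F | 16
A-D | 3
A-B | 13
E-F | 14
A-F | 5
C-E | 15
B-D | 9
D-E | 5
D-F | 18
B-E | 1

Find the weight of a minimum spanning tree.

Kruskal's algorithm — process edges by increasing weight (ties by edge label):
B-E (1): add. Components now {A} {B,E} {C} {D} {F}
A-D (3): add. Components now {A,D} {B,E} {C} {F}
A-F (5): add. Components now {A,D,F} {B,E} {C}
D-E (5): add. Components now {A,B,D,E,F} {C}
A-C (6): add. Components now {A,B,C,D,E,F}
MST edges: B-E, A-D, A-F, D-E, A-C; total weight 1+3+5+5+6 = 20.

20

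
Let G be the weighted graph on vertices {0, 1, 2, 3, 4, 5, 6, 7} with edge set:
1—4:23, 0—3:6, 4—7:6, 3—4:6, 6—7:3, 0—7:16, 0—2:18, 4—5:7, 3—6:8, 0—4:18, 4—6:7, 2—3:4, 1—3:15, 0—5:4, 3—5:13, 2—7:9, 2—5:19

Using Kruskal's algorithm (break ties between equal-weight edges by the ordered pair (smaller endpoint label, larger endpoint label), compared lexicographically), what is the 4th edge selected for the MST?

0-3

Sort edges by weight, then run Kruskal:
6—7 (3): add — endpoints in different components.
0—5 (4): add — endpoints in different components.
2—3 (4): add — endpoints in different components.
0—3 (6): add — endpoints in different components.
3—4 (6): add — endpoints in different components.
4—7 (6): add — endpoints in different components.
4—5 (7): skip — 4 and 5 already connected.
4—6 (7): skip — 4 and 6 already connected.
3—6 (8): skip — 3 and 6 already connected.
2—7 (9): skip — 2 and 7 already connected.
3—5 (13): skip — 3 and 5 already connected.
1—3 (15): add — endpoints in different components.
The 4th edge added is 0—3.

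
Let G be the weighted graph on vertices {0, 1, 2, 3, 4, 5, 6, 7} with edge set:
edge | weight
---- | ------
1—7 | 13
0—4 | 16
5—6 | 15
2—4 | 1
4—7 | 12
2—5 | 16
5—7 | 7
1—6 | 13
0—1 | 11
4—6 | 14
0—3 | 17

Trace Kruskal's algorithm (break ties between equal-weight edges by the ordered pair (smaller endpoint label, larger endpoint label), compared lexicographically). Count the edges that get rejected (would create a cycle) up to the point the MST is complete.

4

Sort edges by weight, then run Kruskal:
2—4 (1): add — endpoints in different components.
5—7 (7): add — endpoints in different components.
0—1 (11): add — endpoints in different components.
4—7 (12): add — endpoints in different components.
1—6 (13): add — endpoints in different components.
1—7 (13): add — endpoints in different components.
4—6 (14): skip — 4 and 6 already connected.
5—6 (15): skip — 5 and 6 already connected.
0—4 (16): skip — 0 and 4 already connected.
2—5 (16): skip — 2 and 5 already connected.
0—3 (17): add — endpoints in different components.
Edges rejected before the tree was complete: 4.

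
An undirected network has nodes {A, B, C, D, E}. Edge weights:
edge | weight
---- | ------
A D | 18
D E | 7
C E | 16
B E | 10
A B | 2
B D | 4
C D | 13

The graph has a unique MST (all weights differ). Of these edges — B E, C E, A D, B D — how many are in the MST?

1

Kruskal: consider edges lightest-first.
A B (2): add. Components now {A,B} {C} {D} {E}
B D (4): add. Components now {A,B,D} {C} {E}
D E (7): add. Components now {A,B,D,E} {C}
B E (10): skip — B and E already connected.
C D (13): add. Components now {A,B,C,D,E}
MST edge set: {A B, B D, D E, C D}.
Of the listed edges, {B D} are in the MST → 1.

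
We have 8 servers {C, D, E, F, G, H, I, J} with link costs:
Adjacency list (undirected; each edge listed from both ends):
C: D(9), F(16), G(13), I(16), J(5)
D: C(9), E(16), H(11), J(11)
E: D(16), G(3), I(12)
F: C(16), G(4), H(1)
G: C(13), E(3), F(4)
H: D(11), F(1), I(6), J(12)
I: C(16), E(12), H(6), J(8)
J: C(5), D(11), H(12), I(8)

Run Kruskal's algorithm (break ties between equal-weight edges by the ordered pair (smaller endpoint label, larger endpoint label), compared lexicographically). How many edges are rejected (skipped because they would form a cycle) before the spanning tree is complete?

0

Kruskal: consider edges lightest-first.
F H (1): add — endpoints in different components.
E G (3): add — endpoints in different components.
F G (4): add — endpoints in different components.
C J (5): add — endpoints in different components.
H I (6): add — endpoints in different components.
I J (8): add — endpoints in different components.
C D (9): add — endpoints in different components.
Edges rejected before the tree was complete: 0.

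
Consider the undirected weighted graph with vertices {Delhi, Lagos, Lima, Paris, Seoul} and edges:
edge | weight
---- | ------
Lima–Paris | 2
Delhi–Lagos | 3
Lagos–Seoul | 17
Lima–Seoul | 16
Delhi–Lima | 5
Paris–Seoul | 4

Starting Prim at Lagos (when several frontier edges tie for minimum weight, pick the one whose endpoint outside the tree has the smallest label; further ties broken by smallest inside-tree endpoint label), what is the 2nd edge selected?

Prim, starting at Lagos.
Step 1: frontier [Delhi–Lagos 3, Lagos–Seoul 17] → take Delhi–Lagos (3); add Delhi.
Step 2: frontier [Delhi–Lima 5, Lagos–Seoul 17] → take Delhi–Lima (5); add Lima.
Step 3: frontier [Lagos–Seoul 17, Lima–Paris 2, Lima–Seoul 16] → take Lima–Paris (2); add Paris.
Step 4: frontier [Lagos–Seoul 17, Lima–Seoul 16, Paris–Seoul 4] → take Paris–Seoul (4); add Seoul.
The 2nd edge added is Delhi–Lima.

Delhi-Lima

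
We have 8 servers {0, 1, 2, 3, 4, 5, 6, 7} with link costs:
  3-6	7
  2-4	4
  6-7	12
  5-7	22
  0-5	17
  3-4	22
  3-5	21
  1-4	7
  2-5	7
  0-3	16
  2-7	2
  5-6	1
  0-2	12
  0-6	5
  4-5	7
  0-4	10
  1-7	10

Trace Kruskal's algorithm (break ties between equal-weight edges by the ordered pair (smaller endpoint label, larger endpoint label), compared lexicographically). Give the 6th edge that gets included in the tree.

2-5

Kruskal: consider edges lightest-first.
5-6 (1): add — endpoints in different components.
2-7 (2): add — endpoints in different components.
2-4 (4): add — endpoints in different components.
0-6 (5): add — endpoints in different components.
1-4 (7): add — endpoints in different components.
2-5 (7): add — endpoints in different components.
3-6 (7): add — endpoints in different components.
The 6th edge added is 2-5.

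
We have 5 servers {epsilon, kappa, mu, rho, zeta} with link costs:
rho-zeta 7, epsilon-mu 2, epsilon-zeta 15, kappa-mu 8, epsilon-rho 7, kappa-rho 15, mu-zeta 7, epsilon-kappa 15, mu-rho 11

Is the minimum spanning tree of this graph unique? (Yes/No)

Sort edges by weight, then run Kruskal:
epsilon-mu (2): add. Components now {kappa} {rho} {zeta} {epsilon,mu}
epsilon-rho (7): add. Components now {kappa} {epsilon,mu,rho} {zeta}
mu-zeta (7): add. Components now {kappa} {epsilon,mu,rho,zeta}
rho-zeta (7): skip — rho and zeta already connected.
kappa-mu (8): add. Components now {epsilon,kappa,mu,rho,zeta}
Non-tree edge rho-zeta has weight 7, equal to the heaviest edge on its tree cycle — swapping gives another MST of the same weight. Not unique.

No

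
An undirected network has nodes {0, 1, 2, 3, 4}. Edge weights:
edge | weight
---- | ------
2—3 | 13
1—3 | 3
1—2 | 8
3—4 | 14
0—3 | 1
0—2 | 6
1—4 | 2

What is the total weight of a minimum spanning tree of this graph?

Kruskal's algorithm — process edges by increasing weight (ties by edge label):
0—3 (1): add. Components now {0,3} {1} {2} {4}
1—4 (2): add. Components now {0,3} {1,4} {2}
1—3 (3): add. Components now {0,1,3,4} {2}
0—2 (6): add. Components now {0,1,2,3,4}
MST edges: 0—3, 1—4, 1—3, 0—2; total weight 1+2+3+6 = 12.

12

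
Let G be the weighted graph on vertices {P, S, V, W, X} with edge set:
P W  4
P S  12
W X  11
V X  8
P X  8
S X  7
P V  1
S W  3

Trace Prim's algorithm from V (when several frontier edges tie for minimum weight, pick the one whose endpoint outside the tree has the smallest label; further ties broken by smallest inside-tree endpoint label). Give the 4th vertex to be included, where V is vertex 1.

S

Prim's algorithm from V:
Step 1: cheapest edge leaving the tree is P V (1); add P.
Step 2: cheapest edge leaving the tree is P W (4); add W.
Step 3: cheapest edge leaving the tree is S W (3); add S.
Step 4: cheapest edge leaving the tree is S X (7); add X.
Vertex order: V, P, W, S, X. The 4th vertex is S.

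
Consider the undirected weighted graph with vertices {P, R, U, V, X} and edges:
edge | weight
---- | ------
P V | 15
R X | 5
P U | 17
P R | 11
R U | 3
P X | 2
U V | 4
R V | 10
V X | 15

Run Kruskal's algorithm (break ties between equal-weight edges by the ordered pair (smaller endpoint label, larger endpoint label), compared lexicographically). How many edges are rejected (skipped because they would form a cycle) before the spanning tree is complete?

Kruskal's algorithm — process edges by increasing weight (ties by edge label):
P X (2): add. Components now {R} {P,X} {U} {V}
R U (3): add. Components now {R,U} {P,X} {V}
U V (4): add. Components now {R,U,V} {P,X}
R X (5): add. Components now {P,R,U,V,X}
Edges rejected before the tree was complete: 0.

0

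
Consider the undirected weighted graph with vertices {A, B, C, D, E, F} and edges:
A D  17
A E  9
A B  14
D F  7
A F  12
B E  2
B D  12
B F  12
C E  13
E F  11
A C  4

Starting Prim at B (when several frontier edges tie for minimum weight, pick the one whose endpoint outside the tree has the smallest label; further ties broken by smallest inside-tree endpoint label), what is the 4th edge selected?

Grow the tree from B using Prim:
Step 1: cheapest edge leaving the tree is B E (2); add E.
Step 2: cheapest edge leaving the tree is A E (9); add A.
Step 3: cheapest edge leaving the tree is A C (4); add C.
Step 4: cheapest edge leaving the tree is E F (11); add F.
Step 5: cheapest edge leaving the tree is D F (7); add D.
The 4th edge added is E F.

E-F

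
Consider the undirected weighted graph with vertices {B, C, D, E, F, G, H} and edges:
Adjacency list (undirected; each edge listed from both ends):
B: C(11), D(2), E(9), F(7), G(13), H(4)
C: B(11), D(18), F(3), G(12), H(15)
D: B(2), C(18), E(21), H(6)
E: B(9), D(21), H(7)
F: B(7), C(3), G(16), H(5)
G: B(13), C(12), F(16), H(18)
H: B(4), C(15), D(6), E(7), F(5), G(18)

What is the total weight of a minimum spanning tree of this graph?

Prim, starting at H.
Step 1: cheapest edge leaving the tree is B–H (4); add B.
Step 2: cheapest edge leaving the tree is B–D (2); add D.
Step 3: cheapest edge leaving the tree is F–H (5); add F.
Step 4: cheapest edge leaving the tree is C–F (3); add C.
Step 5: cheapest edge leaving the tree is E–H (7); add E.
Step 6: cheapest edge leaving the tree is C–G (12); add G.
MST edges: B–H, B–D, F–H, C–F, E–H, C–G; total weight 4+2+5+3+7+12 = 33.

33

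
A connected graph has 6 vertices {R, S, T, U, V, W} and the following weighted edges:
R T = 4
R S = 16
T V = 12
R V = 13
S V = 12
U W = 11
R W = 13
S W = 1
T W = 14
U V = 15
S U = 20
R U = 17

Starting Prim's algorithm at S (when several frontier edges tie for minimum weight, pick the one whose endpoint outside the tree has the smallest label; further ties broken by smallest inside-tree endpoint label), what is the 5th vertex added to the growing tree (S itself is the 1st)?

T

Grow the tree from S using Prim:
Step 1: frontier [S W 1, S V 12, R S 16, S U 20] → take S W (1); add W.
Step 2: frontier [S V 12, R S 16, S U 20, U W 11, R W 13, T W 14] → take U W (11); add U.
Step 3: frontier [S V 12, R S 16, U V 15, R U 17, R W 13, T W 14] → take S V (12); add V.
Step 4: frontier [R S 16, R U 17, T V 12, R V 13, R W 13, T W 14] → take T V (12); add T.
Step 5: frontier [R S 16, R T 4, R U 17, R V 13, R W 13] → take R T (4); add R.
Vertex order: S, W, U, V, T, R. The 5th vertex is T.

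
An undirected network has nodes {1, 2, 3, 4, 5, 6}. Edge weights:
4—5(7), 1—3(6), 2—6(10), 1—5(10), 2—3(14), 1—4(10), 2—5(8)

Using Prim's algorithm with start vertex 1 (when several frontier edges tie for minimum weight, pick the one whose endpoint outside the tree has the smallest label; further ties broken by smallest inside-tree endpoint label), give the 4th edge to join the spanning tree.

Prim's algorithm from 1:
Step 1: cheapest edge leaving the tree is 1—3 (6); add 3.
Step 2: cheapest edge leaving the tree is 1—4 (10); add 4.
Step 3: cheapest edge leaving the tree is 4—5 (7); add 5.
Step 4: cheapest edge leaving the tree is 2—5 (8); add 2.
Step 5: cheapest edge leaving the tree is 2—6 (10); add 6.
The 4th edge added is 2—5.

2-5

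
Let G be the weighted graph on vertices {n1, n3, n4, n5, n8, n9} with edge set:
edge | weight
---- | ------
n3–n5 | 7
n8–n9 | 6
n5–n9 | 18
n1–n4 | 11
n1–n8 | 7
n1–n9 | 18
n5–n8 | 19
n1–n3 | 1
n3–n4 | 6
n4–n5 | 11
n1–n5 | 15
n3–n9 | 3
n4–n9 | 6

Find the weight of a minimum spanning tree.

Kruskal: consider edges lightest-first.
n1–n3 (1): add — endpoints in different components.
n3–n9 (3): add — endpoints in different components.
n3–n4 (6): add — endpoints in different components.
n4–n9 (6): skip — n4 and n9 already connected.
n8–n9 (6): add — endpoints in different components.
n1–n8 (7): skip — n8 and n1 already connected.
n3–n5 (7): add — endpoints in different components.
MST edges: n1–n3, n3–n9, n3–n4, n8–n9, n3–n5; total weight 1+3+6+6+7 = 23.

23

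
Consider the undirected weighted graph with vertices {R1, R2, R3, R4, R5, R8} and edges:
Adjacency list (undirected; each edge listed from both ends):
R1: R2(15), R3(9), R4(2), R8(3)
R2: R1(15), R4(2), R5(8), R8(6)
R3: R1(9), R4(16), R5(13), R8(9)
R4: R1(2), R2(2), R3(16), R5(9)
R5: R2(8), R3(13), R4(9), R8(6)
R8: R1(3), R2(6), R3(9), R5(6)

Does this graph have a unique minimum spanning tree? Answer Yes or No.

No

Sort edges by weight, then run Kruskal:
R1–R4 (2): add. Components now {R8} {R1,R4} {R3} {R5} {R2}
R2–R4 (2): add. Components now {R8} {R1,R2,R4} {R3} {R5}
R1–R8 (3): add. Components now {R1,R2,R4,R8} {R3} {R5}
R2–R8 (6): skip — R8 and R2 already connected.
R5–R8 (6): add. Components now {R1,R2,R4,R5,R8} {R3}
R2–R5 (8): skip — R5 and R2 already connected.
R1–R3 (9): add. Components now {R1,R2,R3,R4,R5,R8}
Non-tree edge R3–R8 has weight 9, equal to the heaviest edge on its tree cycle — swapping gives another MST of the same weight. Not unique.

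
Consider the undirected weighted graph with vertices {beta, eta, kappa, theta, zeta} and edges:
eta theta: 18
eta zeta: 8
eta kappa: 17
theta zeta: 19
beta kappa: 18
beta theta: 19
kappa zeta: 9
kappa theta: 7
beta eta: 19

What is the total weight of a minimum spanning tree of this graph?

42

Prim, starting at beta.
Step 1: frontier [beta kappa 18, beta eta 19, beta theta 19] → take beta kappa (18); add kappa.
Step 2: frontier [beta eta 19, beta theta 19, kappa theta 7, kappa zeta 9, eta kappa 17] → take kappa theta (7); add theta.
Step 3: frontier [beta eta 19, kappa zeta 9, eta kappa 17, eta theta 18, theta zeta 19] → take kappa zeta (9); add zeta.
Step 4: frontier [beta eta 19, eta kappa 17, eta theta 18, eta zeta 8] → take eta zeta (8); add eta.
MST edges: beta kappa, kappa theta, kappa zeta, eta zeta; total weight 18+7+9+8 = 42.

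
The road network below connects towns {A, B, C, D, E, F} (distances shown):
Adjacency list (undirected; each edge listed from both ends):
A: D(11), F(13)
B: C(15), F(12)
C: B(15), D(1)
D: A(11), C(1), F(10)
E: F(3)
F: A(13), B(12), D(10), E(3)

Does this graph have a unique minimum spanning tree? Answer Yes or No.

Kruskal's algorithm — process edges by increasing weight (ties by edge label):
C—D (1): add — endpoints in different components.
E—F (3): add — endpoints in different components.
D—F (10): add — endpoints in different components.
A—D (11): add — endpoints in different components.
B—F (12): add — endpoints in different components.
Every non-tree edge has weight strictly greater than the heaviest edge on the tree path between its endpoints, so the MST is unique.

Yes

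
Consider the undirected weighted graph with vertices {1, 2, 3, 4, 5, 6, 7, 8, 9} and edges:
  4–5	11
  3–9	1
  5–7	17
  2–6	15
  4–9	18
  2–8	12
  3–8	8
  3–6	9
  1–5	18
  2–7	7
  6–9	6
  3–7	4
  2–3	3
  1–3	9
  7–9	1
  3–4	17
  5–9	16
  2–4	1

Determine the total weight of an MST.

40

Prim, starting at 4.
Step 1: cheapest edge leaving the tree is 2–4 (1); add 2.
Step 2: cheapest edge leaving the tree is 2–3 (3); add 3.
Step 3: cheapest edge leaving the tree is 3–9 (1); add 9.
Step 4: cheapest edge leaving the tree is 7–9 (1); add 7.
Step 5: cheapest edge leaving the tree is 6–9 (6); add 6.
Step 6: cheapest edge leaving the tree is 3–8 (8); add 8.
Step 7: cheapest edge leaving the tree is 1–3 (9); add 1.
Step 8: cheapest edge leaving the tree is 4–5 (11); add 5.
MST edges: 2–4, 2–3, 3–9, 7–9, 6–9, 3–8, 1–3, 4–5; total weight 1+3+1+1+6+8+9+11 = 40.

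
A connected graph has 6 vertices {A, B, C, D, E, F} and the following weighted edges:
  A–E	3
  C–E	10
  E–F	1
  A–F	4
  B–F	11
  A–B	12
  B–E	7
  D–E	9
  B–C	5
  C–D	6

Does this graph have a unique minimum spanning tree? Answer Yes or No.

Sort edges by weight, then run Kruskal:
E–F (1): add — endpoints in different components.
A–E (3): add — endpoints in different components.
A–F (4): skip — A and F already connected.
B–C (5): add — endpoints in different components.
C–D (6): add — endpoints in different components.
B–E (7): add — endpoints in different components.
Every non-tree edge has weight strictly greater than the heaviest edge on the tree path between its endpoints, so the MST is unique.

Yes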